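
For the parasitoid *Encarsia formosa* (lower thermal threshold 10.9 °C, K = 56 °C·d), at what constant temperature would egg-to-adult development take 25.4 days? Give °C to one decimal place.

Required daily accumulation = 56 / 25.4 = 2.205 DD/day.
T = T_base + 2.205 = 10.9 + 2.205 = 13.105 ≈ 13.1 °C.

13.1 °C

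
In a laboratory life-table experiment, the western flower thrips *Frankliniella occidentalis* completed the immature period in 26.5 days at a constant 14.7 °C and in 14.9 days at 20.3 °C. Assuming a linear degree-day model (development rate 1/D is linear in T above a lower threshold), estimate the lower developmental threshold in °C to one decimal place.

Equal thermal constants: D₁(T₁ − T_b) = D₂(T₂ − T_b).
26.5·(14.7 − T_b) = 14.9·(20.3 − T_b)
T_b = (26.5·14.7 − 14.9·20.3) / (26.5 − 14.9) = 87.08 / 11.6 = 7.507 °C ≈ 7.5 °C.

7.5 °C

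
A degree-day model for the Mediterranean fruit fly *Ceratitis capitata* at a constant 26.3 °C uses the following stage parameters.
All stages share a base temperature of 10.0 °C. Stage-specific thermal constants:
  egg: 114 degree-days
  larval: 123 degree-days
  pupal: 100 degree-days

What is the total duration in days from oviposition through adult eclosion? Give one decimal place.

20.7 days

Daily accumulation at 26.3 °C = 26.3 − 10.0 = 16.3 DD/day.
Total K = 114 + 123 + 100 = 337 DD.
Total duration = 337 / 16.3 = 20.675 ≈ 20.7 days.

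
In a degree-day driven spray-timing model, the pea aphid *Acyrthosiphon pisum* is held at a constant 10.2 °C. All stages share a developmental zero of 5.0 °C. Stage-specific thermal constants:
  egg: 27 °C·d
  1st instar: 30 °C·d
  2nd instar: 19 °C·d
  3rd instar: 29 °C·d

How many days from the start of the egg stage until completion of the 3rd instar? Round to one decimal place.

20.2 days

Daily accumulation at 10.2 °C = 10.2 − 5.0 = 5.2 DD/day.
Total K = 27 + 30 + 19 + 29 = 105 DD.
Total duration = 105 / 5.2 = 20.192 ≈ 20.2 days.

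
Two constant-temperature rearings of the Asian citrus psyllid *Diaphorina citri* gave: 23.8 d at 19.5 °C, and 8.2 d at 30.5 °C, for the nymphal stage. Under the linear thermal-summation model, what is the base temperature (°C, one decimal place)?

13.7 °C

Linear rate model ⇒ the product D·(T − T_b) is constant across temperatures.
23.8·(19.5 − T_b) = 8.2·(30.5 − T_b)
T_b = (23.8·19.5 − 8.2·30.5) / (23.8 − 8.2) = 214.00 / 15.6 = 13.718 °C ≈ 13.7 °C.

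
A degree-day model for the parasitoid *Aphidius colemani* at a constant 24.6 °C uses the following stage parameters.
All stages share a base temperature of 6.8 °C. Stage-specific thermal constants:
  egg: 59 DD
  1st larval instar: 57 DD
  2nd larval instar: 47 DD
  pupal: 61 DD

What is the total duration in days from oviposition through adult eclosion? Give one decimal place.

Daily accumulation at 24.6 °C = 24.6 − 6.8 = 17.8 DD/day.
Total K = 59 + 57 + 47 + 61 = 224 DD.
Total duration = 224 / 17.8 = 12.584 ≈ 12.6 days.

12.6 days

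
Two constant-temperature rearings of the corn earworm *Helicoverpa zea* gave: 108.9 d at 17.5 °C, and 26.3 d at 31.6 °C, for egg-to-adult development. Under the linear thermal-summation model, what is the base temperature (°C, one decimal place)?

13.0 °C

Linear rate model ⇒ the product D·(T − T_b) is constant across temperatures.
108.9·(17.5 − T_b) = 26.3·(31.6 − T_b)
T_b = (108.9·17.5 − 26.3·31.6) / (108.9 − 26.3) = 1074.67 / 82.6 = 13.011 °C ≈ 13.0 °C.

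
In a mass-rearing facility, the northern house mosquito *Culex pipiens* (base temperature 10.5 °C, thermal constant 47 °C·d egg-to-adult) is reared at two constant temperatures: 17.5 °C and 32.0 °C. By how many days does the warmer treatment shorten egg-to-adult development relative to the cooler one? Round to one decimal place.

4.5 days

At 17.5 °C: 47 / (17.5 − 10.5) = 47 / 7.0 = 6.714 d.
At 32.0 °C: 47 / (32.0 − 10.5) = 47 / 21.5 = 2.186 d.
Difference = |6.714 − 2.186| = 4.528 ≈ 4.5 days.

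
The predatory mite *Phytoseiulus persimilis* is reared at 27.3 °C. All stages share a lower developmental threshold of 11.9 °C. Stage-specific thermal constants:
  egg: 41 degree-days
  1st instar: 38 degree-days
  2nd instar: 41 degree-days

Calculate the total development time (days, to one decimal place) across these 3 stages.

7.8 days

Daily accumulation at 27.3 °C = 27.3 − 11.9 = 15.4 DD/day.
Total K = 41 + 38 + 41 = 120 DD.
Total duration = 120 / 15.4 = 7.792 ≈ 7.8 days.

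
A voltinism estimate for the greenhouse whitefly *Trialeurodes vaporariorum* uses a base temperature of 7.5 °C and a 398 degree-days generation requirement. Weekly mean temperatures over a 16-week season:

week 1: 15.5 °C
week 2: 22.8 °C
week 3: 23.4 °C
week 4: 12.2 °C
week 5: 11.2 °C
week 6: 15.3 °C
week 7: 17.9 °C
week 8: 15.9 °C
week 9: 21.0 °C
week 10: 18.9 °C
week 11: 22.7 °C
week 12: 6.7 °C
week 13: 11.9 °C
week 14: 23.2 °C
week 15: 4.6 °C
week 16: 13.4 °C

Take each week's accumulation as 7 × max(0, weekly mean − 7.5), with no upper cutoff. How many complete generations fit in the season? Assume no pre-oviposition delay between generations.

2 generations

Weekly DD (7 × max(0, T̄ − 7.5)): 56.0, 107.1, 111.3, 32.9, 25.9, 54.6, 72.8, 58.8, 94.5, 79.8, 106.4, 0.0, 30.8, 109.9, 0.0, 41.3.
Season total = 982.1 DD.
Complete generations = ⌊982.1 / 398⌋ = 2.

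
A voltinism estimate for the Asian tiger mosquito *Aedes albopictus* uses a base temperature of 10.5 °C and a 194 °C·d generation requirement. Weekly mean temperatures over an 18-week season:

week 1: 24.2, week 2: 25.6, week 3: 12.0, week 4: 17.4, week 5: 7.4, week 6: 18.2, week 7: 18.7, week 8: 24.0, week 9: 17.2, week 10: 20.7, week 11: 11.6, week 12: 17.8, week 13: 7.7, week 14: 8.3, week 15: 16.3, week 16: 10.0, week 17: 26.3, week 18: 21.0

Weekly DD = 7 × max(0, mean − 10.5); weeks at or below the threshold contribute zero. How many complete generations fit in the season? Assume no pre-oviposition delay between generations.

4 generations

Weekly DD (7 × max(0, T̄ − 10.5)): 95.9, 105.7, 10.5, 48.3, 0.0, 53.9, 57.4, 94.5, 46.9, 71.4, 7.7, 51.1, 0.0, 0.0, 40.6, 0.0, 110.6, 73.5.
Season total = 868.0 DD.
Complete generations = ⌊868.0 / 194⌋ = 4.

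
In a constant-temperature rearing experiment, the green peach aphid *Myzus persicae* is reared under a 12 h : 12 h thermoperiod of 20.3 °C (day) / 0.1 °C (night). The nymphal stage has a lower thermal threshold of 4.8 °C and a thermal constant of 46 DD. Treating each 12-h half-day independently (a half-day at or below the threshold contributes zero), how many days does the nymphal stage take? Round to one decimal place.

Day half: max(0, 20.3 − 4.8) × 0.5 = 15.5 × 0.5 = 7.75 DD.
Night half: max(0, 0.1 − 4.8) × 0.5 = 0.0 × 0.5 = 0.00 DD.
Per 24 h: 7.75 DD/day.
Duration = 46 / 7.75 = 5.935 ≈ 5.9 days.

5.9 days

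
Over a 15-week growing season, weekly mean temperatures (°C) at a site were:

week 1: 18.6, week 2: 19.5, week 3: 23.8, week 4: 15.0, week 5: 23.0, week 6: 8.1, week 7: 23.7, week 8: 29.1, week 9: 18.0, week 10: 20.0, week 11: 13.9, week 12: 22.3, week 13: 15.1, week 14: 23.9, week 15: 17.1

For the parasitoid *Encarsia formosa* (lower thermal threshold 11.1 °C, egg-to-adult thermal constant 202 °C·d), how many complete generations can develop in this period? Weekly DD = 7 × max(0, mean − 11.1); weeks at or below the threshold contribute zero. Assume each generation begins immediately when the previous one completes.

Weekly DD (7 × max(0, T̄ − 11.1)): 52.5, 58.8, 88.9, 27.3, 83.3, 0.0, 88.2, 126.0, 48.3, 62.3, 19.6, 78.4, 28.0, 89.6, 42.0.
Season total = 893.2 DD.
Complete generations = ⌊893.2 / 202⌋ = 4.

4 generations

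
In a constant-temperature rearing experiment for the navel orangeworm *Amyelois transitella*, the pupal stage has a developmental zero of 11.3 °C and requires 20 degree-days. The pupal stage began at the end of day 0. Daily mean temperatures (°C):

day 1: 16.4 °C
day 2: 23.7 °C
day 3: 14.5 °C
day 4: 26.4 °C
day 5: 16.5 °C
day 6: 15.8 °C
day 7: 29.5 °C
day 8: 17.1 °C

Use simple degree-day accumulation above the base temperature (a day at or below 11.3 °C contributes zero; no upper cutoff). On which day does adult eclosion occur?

Daily DD above 11.3 °C: 5.1, 12.4, 3.2, 15.1, 5.2, 4.5, 18.2, 5.8.
Cumulative: 5.1, 17.5, 20.7, 35.8, 41.0, 45.5, 63.7, 69.5.
The total first reaches 20 DD on day 3.

day 3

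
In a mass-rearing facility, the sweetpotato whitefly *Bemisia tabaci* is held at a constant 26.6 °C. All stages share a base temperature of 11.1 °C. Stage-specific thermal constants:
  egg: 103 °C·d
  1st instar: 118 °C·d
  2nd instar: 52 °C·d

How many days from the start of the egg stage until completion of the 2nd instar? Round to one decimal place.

Daily accumulation at 26.6 °C = 26.6 − 11.1 = 15.5 DD/day.
Total K = 103 + 118 + 52 = 273 DD.
Total duration = 273 / 15.5 = 17.613 ≈ 17.6 days.

17.6 days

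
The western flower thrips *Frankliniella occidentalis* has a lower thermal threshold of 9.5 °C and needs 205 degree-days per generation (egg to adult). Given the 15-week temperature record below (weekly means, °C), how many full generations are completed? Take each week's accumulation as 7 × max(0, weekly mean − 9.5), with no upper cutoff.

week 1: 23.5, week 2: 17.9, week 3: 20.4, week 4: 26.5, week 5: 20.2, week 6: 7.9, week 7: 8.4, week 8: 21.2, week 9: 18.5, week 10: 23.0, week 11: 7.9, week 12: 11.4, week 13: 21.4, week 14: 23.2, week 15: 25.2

Weekly DD (7 × max(0, T̄ − 9.5)): 98.0, 58.8, 76.3, 119.0, 74.9, 0.0, 0.0, 81.9, 63.0, 94.5, 0.0, 13.3, 83.3, 95.9, 109.9.
Season total = 968.8 DD.
Complete generations = ⌊968.8 / 205⌋ = 4.

4 generations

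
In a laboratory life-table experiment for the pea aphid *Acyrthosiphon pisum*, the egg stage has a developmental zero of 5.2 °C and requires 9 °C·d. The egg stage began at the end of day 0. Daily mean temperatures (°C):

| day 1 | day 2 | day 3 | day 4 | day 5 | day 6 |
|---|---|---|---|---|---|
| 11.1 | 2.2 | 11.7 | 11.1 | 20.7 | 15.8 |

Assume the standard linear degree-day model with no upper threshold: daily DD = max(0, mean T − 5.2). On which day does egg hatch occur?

day 3

Daily DD above 5.2 °C: 5.9, 0.0, 6.5, 5.9, 15.5, 10.6.
Cumulative: 5.9, 5.9, 12.4, 18.3, 33.8, 44.4.
The total first reaches 9 DD on day 3.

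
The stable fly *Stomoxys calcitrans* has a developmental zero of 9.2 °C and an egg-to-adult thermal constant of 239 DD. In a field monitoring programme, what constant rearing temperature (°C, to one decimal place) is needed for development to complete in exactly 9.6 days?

34.1 °C

Required daily accumulation = 239 / 9.6 = 24.896 DD/day.
T = T_base + 24.896 = 9.2 + 24.896 = 34.096 ≈ 34.1 °C.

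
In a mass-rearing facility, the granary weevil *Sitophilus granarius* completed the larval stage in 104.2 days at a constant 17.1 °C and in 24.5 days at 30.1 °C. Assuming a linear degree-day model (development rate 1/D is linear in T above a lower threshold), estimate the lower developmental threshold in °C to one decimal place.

Under the model K = D·(T − T_b), so D₁·(T₁ − T_b) = D₂·(T₂ − T_b).
104.2·(17.1 − T_b) = 24.5·(30.1 − T_b)
T_b = (104.2·17.1 − 24.5·30.1) / (104.2 − 24.5) = 1044.37 / 79.7 = 13.104 °C ≈ 13.1 °C.

13.1 °C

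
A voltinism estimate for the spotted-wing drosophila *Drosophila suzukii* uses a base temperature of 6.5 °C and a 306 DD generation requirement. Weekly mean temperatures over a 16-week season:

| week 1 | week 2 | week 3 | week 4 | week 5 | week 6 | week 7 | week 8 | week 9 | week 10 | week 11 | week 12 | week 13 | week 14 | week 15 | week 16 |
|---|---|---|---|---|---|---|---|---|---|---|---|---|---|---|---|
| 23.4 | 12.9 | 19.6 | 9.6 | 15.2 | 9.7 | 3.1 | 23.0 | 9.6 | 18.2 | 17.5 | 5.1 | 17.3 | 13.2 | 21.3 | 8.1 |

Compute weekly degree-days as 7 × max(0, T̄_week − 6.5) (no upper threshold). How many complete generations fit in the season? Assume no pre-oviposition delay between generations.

Weekly DD (7 × max(0, T̄ − 6.5)): 118.3, 44.8, 91.7, 21.7, 60.9, 22.4, 0.0, 115.5, 21.7, 81.9, 77.0, 0.0, 75.6, 46.9, 103.6, 11.2.
Season total = 893.2 DD.
Complete generations = ⌊893.2 / 306⌋ = 2.

2 generations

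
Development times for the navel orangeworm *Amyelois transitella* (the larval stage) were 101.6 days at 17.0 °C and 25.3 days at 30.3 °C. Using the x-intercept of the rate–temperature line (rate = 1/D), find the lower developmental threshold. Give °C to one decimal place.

12.6 °C

Under the model K = D·(T − T_b), so D₁·(T₁ − T_b) = D₂·(T₂ − T_b).
101.6·(17.0 − T_b) = 25.3·(30.3 − T_b)
T_b = (101.6·17.0 − 25.3·30.3) / (101.6 − 25.3) = 960.61 / 76.3 = 12.590 °C ≈ 12.6 °C.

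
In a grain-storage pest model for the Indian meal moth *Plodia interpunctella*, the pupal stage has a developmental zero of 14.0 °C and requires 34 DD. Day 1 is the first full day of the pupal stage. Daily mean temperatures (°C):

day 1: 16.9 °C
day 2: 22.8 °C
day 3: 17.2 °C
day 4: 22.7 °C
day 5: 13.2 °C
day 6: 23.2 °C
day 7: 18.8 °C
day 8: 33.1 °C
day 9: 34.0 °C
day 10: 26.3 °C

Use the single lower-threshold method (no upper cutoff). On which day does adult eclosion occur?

Daily DD above 14.0 °C: 2.9, 8.8, 3.2, 8.7, 0.0, 9.2, 4.8, 19.1, 20.0, 12.3.
Cumulative: 2.9, 11.7, 14.9, 23.6, 23.6, 32.8, 37.6, 56.7, 76.7, 89.0.
The total first reaches 34 DD on day 7.

day 7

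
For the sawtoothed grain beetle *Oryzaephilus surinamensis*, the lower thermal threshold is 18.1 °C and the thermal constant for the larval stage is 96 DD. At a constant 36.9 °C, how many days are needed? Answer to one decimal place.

Daily accumulation = 36.9 − 18.1 = 18.8 DD/day.
Duration = 96 / 18.8 = 5.106 ≈ 5.1 days.

5.1 days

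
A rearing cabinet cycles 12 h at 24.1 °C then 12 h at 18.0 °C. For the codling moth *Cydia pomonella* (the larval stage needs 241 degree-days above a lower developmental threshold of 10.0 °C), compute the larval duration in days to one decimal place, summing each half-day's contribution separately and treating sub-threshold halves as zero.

21.8 days

Day half: max(0, 24.1 − 10.0) × 0.5 = 14.1 × 0.5 = 7.05 DD.
Night half: max(0, 18.0 − 10.0) × 0.5 = 8.0 × 0.5 = 4.00 DD.
Per 24 h: 11.05 DD/day.
Duration = 241 / 11.05 = 21.810 ≈ 21.8 days.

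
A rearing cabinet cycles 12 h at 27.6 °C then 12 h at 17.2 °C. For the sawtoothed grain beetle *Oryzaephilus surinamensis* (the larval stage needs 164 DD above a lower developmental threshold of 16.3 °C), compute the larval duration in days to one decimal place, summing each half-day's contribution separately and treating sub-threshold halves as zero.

26.9 days

Day half: max(0, 27.6 − 16.3) × 0.5 = 11.3 × 0.5 = 5.65 DD.
Night half: max(0, 17.2 − 16.3) × 0.5 = 0.9 × 0.5 = 0.45 DD.
Per 24 h: 6.10 DD/day.
Duration = 164 / 6.10 = 26.885 ≈ 26.9 days.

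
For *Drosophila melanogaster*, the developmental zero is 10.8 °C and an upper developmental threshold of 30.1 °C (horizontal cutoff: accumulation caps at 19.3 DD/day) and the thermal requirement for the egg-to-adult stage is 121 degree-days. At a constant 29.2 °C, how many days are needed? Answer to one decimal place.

Daily accumulation = 29.2 − 10.8 = 18.4 DD/day.
Duration = 121 / 18.4 = 6.576 ≈ 6.6 days.

6.6 days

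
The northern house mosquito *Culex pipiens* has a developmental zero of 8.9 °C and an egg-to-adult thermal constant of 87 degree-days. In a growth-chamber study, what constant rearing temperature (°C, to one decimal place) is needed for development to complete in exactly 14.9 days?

14.7 °C

Required daily accumulation = 87 / 14.9 = 5.839 DD/day.
T = T_base + 5.839 = 8.9 + 5.839 = 14.739 ≈ 14.7 °C.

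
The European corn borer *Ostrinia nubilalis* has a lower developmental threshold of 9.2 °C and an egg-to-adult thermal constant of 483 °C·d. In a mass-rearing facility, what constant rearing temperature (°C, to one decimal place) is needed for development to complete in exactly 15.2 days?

41.0 °C

Required daily accumulation = 483 / 15.2 = 31.776 DD/day.
T = T_base + 31.776 = 9.2 + 31.776 = 40.976 ≈ 41.0 °C.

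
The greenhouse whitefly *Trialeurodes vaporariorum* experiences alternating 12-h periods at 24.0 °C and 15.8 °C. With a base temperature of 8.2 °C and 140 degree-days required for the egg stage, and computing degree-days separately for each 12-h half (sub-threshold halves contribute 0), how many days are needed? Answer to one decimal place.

Day half: max(0, 24.0 − 8.2) × 0.5 = 15.8 × 0.5 = 7.90 DD.
Night half: max(0, 15.8 − 8.2) × 0.5 = 7.6 × 0.5 = 3.80 DD.
Per 24 h: 11.70 DD/day.
Duration = 140 / 11.70 = 11.966 ≈ 12.0 days.

12.0 days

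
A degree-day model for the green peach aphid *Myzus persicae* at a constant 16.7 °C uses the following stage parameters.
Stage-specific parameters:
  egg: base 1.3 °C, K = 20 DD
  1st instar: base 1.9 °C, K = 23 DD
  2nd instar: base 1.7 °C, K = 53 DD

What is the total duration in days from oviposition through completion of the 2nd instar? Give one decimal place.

egg: 20 / (16.7 − 1.3) = 20 / 15.4 = 1.299 d.
1st instar: 23 / (16.7 − 1.9) = 23 / 14.8 = 1.554 d.
2nd instar: 53 / (16.7 − 1.7) = 53 / 15.0 = 3.533 d.
Sum = 6.386 ≈ 6.4 days.

6.4 days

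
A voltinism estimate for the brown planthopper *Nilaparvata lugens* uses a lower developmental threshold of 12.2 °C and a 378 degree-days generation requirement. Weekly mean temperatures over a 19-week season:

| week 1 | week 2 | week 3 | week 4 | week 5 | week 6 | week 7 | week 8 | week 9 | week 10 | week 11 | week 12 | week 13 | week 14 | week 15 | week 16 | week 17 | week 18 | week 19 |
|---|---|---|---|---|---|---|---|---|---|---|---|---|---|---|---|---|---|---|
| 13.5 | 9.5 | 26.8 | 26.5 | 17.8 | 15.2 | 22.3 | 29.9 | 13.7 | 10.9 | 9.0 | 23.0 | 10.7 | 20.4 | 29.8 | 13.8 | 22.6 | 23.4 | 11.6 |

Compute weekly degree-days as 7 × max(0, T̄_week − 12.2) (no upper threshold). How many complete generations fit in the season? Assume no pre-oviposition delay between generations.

2 generations

Weekly DD (7 × max(0, T̄ − 12.2)): 9.1, 0.0, 102.2, 100.1, 39.2, 21.0, 70.7, 123.9, 10.5, 0.0, 0.0, 75.6, 0.0, 57.4, 123.2, 11.2, 72.8, 78.4, 0.0.
Season total = 895.3 DD.
Complete generations = ⌊895.3 / 378⌋ = 2.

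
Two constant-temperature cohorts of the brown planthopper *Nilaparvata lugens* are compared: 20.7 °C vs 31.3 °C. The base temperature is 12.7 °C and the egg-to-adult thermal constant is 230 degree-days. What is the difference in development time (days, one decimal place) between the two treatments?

At 20.7 °C: 230 / (20.7 − 12.7) = 230 / 8.0 = 28.750 d.
At 31.3 °C: 230 / (31.3 − 12.7) = 230 / 18.6 = 12.366 d.
Difference = |28.750 − 12.366| = 16.384 ≈ 16.4 days.

16.4 days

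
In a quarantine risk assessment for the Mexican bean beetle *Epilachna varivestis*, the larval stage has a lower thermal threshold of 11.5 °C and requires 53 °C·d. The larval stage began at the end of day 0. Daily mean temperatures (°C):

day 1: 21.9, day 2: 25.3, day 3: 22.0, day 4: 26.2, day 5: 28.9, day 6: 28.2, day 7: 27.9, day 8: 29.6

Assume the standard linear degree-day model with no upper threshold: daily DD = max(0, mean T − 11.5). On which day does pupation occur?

Daily DD above 11.5 °C: 10.4, 13.8, 10.5, 14.7, 17.4, 16.7, 16.4, 18.1.
Cumulative: 10.4, 24.2, 34.7, 49.4, 66.8, 83.5, 99.9, 118.0.
The total first reaches 53 DD on day 5.

day 5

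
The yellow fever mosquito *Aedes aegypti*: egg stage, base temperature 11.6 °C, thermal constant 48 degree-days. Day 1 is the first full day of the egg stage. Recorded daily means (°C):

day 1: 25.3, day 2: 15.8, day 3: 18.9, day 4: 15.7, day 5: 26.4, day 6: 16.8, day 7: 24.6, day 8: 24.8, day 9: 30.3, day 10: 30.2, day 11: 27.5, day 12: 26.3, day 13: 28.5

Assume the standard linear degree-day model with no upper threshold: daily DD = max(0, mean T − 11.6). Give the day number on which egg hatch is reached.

Daily DD above 11.6 °C: 13.7, 4.2, 7.3, 4.1, 14.8, 5.2, 13.0, 13.2, 18.7, 18.6, 15.9, 14.7, 16.9.
Cumulative: 13.7, 17.9, 25.2, 29.3, 44.1, 49.3, 62.3, 75.5, 94.2, 112.8, 128.7, 143.4, 160.3.
The total first reaches 48 DD on day 6.

day 6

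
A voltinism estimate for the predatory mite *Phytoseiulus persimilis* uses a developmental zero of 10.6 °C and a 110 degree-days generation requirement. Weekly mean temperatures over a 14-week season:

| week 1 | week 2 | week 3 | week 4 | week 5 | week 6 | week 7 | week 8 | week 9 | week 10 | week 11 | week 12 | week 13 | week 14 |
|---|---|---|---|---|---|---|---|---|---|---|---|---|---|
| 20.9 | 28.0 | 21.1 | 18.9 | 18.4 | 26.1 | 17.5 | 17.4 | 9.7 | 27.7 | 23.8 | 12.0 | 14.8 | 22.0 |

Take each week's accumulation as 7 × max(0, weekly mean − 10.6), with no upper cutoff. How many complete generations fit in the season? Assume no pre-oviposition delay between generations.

Weekly DD (7 × max(0, T̄ − 10.6)): 72.1, 121.8, 73.5, 58.1, 54.6, 108.5, 48.3, 47.6, 0.0, 119.7, 92.4, 9.8, 29.4, 79.8.
Season total = 915.6 DD.
Complete generations = ⌊915.6 / 110⌋ = 8.

8 generations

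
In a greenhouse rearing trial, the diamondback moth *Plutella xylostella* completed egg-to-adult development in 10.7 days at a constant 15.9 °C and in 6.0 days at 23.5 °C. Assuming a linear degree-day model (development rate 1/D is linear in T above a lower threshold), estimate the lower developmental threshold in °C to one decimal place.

6.2 °C

Under the model K = D·(T − T_b), so D₁·(T₁ − T_b) = D₂·(T₂ − T_b).
10.7·(15.9 − T_b) = 6.0·(23.5 − T_b)
T_b = (10.7·15.9 − 6.0·23.5) / (10.7 − 6.0) = 29.13 / 4.7 = 6.198 °C ≈ 6.2 °C.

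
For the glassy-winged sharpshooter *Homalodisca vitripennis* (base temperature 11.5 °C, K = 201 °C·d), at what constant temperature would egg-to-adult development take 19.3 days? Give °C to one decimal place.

Required daily accumulation = 201 / 19.3 = 10.415 DD/day.
T = T_base + 10.415 = 11.5 + 10.415 = 21.915 ≈ 21.9 °C.

21.9 °C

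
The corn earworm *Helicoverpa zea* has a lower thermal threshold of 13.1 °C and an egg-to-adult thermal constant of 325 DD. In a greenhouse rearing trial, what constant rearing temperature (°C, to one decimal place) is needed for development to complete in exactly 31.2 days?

Required daily accumulation = 325 / 31.2 = 10.417 DD/day.
T = T_base + 10.417 = 13.1 + 10.417 = 23.517 ≈ 23.5 °C.

23.5 °C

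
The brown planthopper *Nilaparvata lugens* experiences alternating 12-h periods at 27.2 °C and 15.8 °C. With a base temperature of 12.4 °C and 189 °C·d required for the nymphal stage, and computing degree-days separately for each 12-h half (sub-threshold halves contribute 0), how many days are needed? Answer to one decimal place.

20.8 days

Day half: max(0, 27.2 − 12.4) × 0.5 = 14.8 × 0.5 = 7.40 DD.
Night half: max(0, 15.8 − 12.4) × 0.5 = 3.4 × 0.5 = 1.70 DD.
Per 24 h: 9.10 DD/day.
Duration = 189 / 9.10 = 20.769 ≈ 20.8 days.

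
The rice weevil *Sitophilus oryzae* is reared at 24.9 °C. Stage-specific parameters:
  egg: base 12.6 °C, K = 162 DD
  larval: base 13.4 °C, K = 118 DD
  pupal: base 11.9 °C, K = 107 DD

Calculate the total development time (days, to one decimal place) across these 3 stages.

egg: 162 / (24.9 − 12.6) = 162 / 12.3 = 13.171 d.
larval: 118 / (24.9 − 13.4) = 118 / 11.5 = 10.261 d.
pupal: 107 / (24.9 − 11.9) = 107 / 13.0 = 8.231 d.
Sum = 31.662 ≈ 31.7 days.

31.7 days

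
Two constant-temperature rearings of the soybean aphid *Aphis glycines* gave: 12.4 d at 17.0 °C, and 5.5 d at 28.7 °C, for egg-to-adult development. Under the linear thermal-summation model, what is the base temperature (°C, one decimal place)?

7.7 °C

Equal thermal constants: D₁(T₁ − T_b) = D₂(T₂ − T_b).
12.4·(17.0 − T_b) = 5.5·(28.7 − T_b)
T_b = (12.4·17.0 − 5.5·28.7) / (12.4 − 5.5) = 52.95 / 6.9 = 7.674 °C ≈ 7.7 °C.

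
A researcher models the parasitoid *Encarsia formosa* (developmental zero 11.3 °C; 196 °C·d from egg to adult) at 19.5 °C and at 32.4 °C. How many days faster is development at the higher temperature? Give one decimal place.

At 19.5 °C: 196 / (19.5 − 11.3) = 196 / 8.2 = 23.902 d.
At 32.4 °C: 196 / (32.4 − 11.3) = 196 / 21.1 = 9.289 d.
Difference = |23.902 − 9.289| = 14.613 ≈ 14.6 days.

14.6 days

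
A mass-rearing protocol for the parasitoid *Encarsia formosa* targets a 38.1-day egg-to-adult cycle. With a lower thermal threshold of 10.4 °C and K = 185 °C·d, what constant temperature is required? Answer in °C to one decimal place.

Required daily accumulation = 185 / 38.1 = 4.856 DD/day.
T = T_base + 4.856 = 10.4 + 4.856 = 15.256 ≈ 15.3 °C.

15.3 °C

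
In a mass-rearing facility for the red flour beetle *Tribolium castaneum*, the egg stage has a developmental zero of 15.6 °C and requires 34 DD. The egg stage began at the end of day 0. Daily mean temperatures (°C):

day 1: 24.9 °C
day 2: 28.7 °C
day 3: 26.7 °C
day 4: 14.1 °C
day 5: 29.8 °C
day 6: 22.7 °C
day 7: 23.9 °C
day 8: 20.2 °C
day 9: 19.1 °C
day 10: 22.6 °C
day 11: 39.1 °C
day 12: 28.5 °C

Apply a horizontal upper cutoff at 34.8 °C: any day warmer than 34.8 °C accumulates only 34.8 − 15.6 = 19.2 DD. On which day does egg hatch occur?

day 5

Daily DD above 15.6 °C (capped at 19.2): 9.3, 13.1, 11.1, 0.0, 14.2, 7.1, 8.3, 4.6, 3.5, 7.0, 19.2, 12.9.
Cumulative: 9.3, 22.4, 33.5, 33.5, 47.7, 54.8, 63.1, 67.7, 71.2, 78.2, 97.4, 110.3.
The total first reaches 34 DD on day 5.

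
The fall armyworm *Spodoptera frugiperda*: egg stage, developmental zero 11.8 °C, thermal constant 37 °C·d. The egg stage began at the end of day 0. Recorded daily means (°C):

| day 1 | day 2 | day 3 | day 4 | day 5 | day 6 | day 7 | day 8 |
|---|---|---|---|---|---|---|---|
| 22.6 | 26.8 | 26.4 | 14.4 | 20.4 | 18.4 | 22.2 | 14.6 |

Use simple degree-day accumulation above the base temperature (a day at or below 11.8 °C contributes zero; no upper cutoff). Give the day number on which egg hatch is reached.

day 3

Daily DD above 11.8 °C: 10.8, 15.0, 14.6, 2.6, 8.6, 6.6, 10.4, 2.8.
Cumulative: 10.8, 25.8, 40.4, 43.0, 51.6, 58.2, 68.6, 71.4.
The total first reaches 37 DD on day 3.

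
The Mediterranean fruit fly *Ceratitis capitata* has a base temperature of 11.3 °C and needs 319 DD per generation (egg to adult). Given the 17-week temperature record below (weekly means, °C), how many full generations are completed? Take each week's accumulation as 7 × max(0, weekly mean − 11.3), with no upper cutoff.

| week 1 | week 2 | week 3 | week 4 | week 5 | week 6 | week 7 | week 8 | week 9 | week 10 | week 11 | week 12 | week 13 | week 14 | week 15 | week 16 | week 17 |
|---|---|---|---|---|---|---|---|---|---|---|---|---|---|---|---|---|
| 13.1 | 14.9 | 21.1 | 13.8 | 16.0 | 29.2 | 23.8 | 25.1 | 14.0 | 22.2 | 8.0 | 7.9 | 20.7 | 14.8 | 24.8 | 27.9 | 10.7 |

Weekly DD (7 × max(0, T̄ − 11.3)): 12.6, 25.2, 68.6, 17.5, 32.9, 125.3, 87.5, 96.6, 18.9, 76.3, 0.0, 0.0, 65.8, 24.5, 94.5, 116.2, 0.0.
Season total = 862.4 DD.
Complete generations = ⌊862.4 / 319⌋ = 2.

2 generations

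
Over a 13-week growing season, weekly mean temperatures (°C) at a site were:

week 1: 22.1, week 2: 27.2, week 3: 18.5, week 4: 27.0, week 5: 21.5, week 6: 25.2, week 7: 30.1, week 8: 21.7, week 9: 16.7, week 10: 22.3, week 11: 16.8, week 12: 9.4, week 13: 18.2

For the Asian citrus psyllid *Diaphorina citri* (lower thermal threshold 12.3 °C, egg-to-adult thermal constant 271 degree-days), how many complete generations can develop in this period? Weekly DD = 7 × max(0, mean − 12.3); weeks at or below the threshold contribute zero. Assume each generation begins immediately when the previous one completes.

3 generations

Weekly DD (7 × max(0, T̄ − 12.3)): 68.6, 104.3, 43.4, 102.9, 64.4, 90.3, 124.6, 65.8, 30.8, 70.0, 31.5, 0.0, 41.3.
Season total = 837.9 DD.
Complete generations = ⌊837.9 / 271⌋ = 3.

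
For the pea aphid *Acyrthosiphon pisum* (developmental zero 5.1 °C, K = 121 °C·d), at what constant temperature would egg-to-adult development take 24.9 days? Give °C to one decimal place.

10.0 °C

Required daily accumulation = 121 / 24.9 = 4.859 DD/day.
T = T_base + 4.859 = 5.1 + 4.859 = 9.959 ≈ 10.0 °C.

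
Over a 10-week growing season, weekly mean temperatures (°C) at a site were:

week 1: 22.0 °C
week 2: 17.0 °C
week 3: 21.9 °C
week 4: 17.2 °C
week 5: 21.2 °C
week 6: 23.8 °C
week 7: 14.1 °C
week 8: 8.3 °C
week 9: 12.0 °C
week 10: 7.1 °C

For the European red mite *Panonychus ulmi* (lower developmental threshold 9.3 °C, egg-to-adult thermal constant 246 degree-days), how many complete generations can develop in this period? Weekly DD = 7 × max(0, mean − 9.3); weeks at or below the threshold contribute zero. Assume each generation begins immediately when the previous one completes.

2 generations

Weekly DD (7 × max(0, T̄ − 9.3)): 88.9, 53.9, 88.2, 55.3, 83.3, 101.5, 33.6, 0.0, 18.9, 0.0.
Season total = 523.6 DD.
Complete generations = ⌊523.6 / 246⌋ = 2.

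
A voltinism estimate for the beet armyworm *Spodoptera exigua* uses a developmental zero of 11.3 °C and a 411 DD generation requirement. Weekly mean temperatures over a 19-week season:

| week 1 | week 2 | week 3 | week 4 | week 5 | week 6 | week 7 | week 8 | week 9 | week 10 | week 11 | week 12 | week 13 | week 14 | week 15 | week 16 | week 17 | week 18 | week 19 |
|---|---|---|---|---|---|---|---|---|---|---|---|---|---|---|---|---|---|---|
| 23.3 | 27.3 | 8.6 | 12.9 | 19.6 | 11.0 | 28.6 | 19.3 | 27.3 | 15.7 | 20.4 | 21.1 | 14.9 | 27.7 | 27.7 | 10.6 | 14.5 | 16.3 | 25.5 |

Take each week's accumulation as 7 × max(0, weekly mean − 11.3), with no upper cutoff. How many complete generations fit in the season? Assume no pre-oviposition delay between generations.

2 generations

Weekly DD (7 × max(0, T̄ − 11.3)): 84.0, 112.0, 0.0, 11.2, 58.1, 0.0, 121.1, 56.0, 112.0, 30.8, 63.7, 68.6, 25.2, 114.8, 114.8, 0.0, 22.4, 35.0, 99.4.
Season total = 1129.1 DD.
Complete generations = ⌊1129.1 / 411⌋ = 2.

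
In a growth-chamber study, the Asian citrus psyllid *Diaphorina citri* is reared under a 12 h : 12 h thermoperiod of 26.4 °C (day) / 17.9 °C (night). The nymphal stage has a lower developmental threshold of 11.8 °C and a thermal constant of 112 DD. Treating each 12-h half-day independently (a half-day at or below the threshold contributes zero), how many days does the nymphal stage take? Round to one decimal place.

10.8 days

Day half: max(0, 26.4 − 11.8) × 0.5 = 14.6 × 0.5 = 7.30 DD.
Night half: max(0, 17.9 − 11.8) × 0.5 = 6.1 × 0.5 = 3.05 DD.
Per 24 h: 10.35 DD/day.
Duration = 112 / 10.35 = 10.821 ≈ 10.8 days.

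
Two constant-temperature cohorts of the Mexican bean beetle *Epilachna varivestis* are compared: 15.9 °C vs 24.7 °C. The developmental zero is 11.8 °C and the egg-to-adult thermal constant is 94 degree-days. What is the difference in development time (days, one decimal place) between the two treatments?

At 15.9 °C: 94 / (15.9 − 11.8) = 94 / 4.1 = 22.927 d.
At 24.7 °C: 94 / (24.7 − 11.8) = 94 / 12.9 = 7.287 d.
Difference = |22.927 − 7.287| = 15.640 ≈ 15.6 days.

15.6 days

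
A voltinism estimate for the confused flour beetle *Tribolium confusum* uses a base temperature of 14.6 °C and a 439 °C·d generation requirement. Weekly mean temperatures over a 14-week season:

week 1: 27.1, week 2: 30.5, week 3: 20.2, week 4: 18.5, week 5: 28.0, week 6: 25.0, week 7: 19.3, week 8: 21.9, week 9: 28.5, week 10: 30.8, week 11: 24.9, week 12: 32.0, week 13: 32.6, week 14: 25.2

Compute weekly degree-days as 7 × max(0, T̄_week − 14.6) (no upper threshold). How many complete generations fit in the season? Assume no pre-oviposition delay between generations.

2 generations

Weekly DD (7 × max(0, T̄ − 14.6)): 87.5, 111.3, 39.2, 27.3, 93.8, 72.8, 32.9, 51.1, 97.3, 113.4, 72.1, 121.8, 126.0, 74.2.
Season total = 1120.7 DD.
Complete generations = ⌊1120.7 / 439⌋ = 2.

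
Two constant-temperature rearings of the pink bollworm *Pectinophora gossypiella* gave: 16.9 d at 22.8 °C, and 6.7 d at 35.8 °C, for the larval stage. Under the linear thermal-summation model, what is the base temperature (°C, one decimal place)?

14.3 °C

Equal thermal constants: D₁(T₁ − T_b) = D₂(T₂ − T_b).
16.9·(22.8 − T_b) = 6.7·(35.8 − T_b)
T_b = (16.9·22.8 − 6.7·35.8) / (16.9 − 6.7) = 145.46 / 10.2 = 14.261 °C ≈ 14.3 °C.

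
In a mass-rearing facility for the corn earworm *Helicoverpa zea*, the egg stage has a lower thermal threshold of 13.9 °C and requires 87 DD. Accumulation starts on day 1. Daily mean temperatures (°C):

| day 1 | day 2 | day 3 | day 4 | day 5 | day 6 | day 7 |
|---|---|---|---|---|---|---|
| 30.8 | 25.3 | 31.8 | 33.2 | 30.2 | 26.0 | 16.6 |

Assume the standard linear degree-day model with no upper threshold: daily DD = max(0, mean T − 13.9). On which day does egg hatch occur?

day 6

Daily DD above 13.9 °C: 16.9, 11.4, 17.9, 19.3, 16.3, 12.1, 2.7.
Cumulative: 16.9, 28.3, 46.2, 65.5, 81.8, 93.9, 96.6.
The total first reaches 87 DD on day 6.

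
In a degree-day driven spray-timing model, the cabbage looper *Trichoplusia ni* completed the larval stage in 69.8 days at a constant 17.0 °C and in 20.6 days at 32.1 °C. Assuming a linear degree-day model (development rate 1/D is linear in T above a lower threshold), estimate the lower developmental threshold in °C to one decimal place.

10.7 °C

Equal thermal constants: D₁(T₁ − T_b) = D₂(T₂ − T_b).
69.8·(17.0 − T_b) = 20.6·(32.1 − T_b)
T_b = (69.8·17.0 − 20.6·32.1) / (69.8 − 20.6) = 525.34 / 49.2 = 10.678 °C ≈ 10.7 °C.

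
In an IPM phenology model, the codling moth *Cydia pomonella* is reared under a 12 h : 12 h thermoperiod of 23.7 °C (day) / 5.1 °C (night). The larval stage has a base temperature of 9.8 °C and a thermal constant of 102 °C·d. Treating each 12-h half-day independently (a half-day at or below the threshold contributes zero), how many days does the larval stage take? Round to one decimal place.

Day half: max(0, 23.7 − 9.8) × 0.5 = 13.9 × 0.5 = 6.95 DD.
Night half: max(0, 5.1 − 9.8) × 0.5 = 0.0 × 0.5 = 0.00 DD.
Per 24 h: 6.95 DD/day.
Duration = 102 / 6.95 = 14.676 ≈ 14.7 days.

14.7 days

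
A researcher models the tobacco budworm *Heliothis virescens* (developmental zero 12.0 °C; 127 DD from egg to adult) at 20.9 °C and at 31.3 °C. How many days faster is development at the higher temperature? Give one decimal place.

7.7 days

At 20.9 °C: 127 / (20.9 − 12.0) = 127 / 8.9 = 14.270 d.
At 31.3 °C: 127 / (31.3 − 12.0) = 127 / 19.3 = 6.580 d.
Difference = |14.270 − 6.580| = 7.689 ≈ 7.7 days.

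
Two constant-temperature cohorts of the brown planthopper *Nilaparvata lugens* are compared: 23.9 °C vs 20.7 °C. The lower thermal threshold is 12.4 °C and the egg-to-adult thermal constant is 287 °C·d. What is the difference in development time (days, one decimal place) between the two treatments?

9.6 days

At 23.9 °C: 287 / (23.9 − 12.4) = 287 / 11.5 = 24.957 d.
At 20.7 °C: 287 / (20.7 − 12.4) = 287 / 8.3 = 34.578 d.
Difference = |24.957 − 34.578| = 9.622 ≈ 9.6 days.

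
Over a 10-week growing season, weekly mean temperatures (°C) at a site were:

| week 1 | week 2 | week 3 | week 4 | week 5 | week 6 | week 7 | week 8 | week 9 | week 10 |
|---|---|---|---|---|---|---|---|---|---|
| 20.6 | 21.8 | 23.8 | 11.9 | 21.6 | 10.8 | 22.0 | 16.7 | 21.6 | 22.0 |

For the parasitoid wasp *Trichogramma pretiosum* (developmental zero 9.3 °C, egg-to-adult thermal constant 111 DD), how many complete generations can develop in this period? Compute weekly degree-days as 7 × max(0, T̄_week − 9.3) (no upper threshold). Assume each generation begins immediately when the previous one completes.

Weekly DD (7 × max(0, T̄ − 9.3)): 79.1, 87.5, 101.5, 18.2, 86.1, 10.5, 88.9, 51.8, 86.1, 88.9.
Season total = 698.6 DD.
Complete generations = ⌊698.6 / 111⌋ = 6.

6 generations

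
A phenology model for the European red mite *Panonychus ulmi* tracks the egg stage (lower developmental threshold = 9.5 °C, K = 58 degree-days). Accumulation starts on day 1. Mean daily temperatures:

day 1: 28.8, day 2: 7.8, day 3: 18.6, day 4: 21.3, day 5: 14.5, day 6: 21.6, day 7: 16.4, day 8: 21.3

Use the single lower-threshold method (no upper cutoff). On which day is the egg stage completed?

day 7

Daily DD above 9.5 °C: 19.3, 0.0, 9.1, 11.8, 5.0, 12.1, 6.9, 11.8.
Cumulative: 19.3, 19.3, 28.4, 40.2, 45.2, 57.3, 64.2, 76.0.
The total first reaches 58 DD on day 7.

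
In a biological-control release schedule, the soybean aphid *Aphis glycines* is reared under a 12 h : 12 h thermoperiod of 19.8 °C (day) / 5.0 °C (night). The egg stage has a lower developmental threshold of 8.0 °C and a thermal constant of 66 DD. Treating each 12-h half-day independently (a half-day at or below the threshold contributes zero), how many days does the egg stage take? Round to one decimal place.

11.2 days

Day half: max(0, 19.8 − 8.0) × 0.5 = 11.8 × 0.5 = 5.90 DD.
Night half: max(0, 5.0 − 8.0) × 0.5 = 0.0 × 0.5 = 0.00 DD.
Per 24 h: 5.90 DD/day.
Duration = 66 / 5.90 = 11.186 ≈ 11.2 days.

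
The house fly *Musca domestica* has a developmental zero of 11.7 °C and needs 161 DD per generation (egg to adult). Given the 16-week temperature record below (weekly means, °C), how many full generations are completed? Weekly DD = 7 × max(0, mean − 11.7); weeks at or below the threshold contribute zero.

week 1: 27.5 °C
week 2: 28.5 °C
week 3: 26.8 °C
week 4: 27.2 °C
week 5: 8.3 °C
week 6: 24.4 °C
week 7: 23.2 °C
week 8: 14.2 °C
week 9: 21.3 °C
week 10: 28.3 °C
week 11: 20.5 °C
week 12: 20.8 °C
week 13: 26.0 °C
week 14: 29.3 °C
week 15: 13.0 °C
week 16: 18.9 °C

Weekly DD (7 × max(0, T̄ − 11.7)): 110.6, 117.6, 105.7, 108.5, 0.0, 88.9, 80.5, 17.5, 67.2, 116.2, 61.6, 63.7, 100.1, 123.2, 9.1, 50.4.
Season total = 1220.8 DD.
Complete generations = ⌊1220.8 / 161⌋ = 7.

7 generations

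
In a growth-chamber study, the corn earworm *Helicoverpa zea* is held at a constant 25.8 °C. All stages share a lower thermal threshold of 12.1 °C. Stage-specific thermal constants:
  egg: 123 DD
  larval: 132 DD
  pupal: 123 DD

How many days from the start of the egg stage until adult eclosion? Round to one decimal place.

Daily accumulation at 25.8 °C = 25.8 − 12.1 = 13.7 DD/day.
Total K = 123 + 132 + 123 = 378 DD.
Total duration = 378 / 13.7 = 27.591 ≈ 27.6 days.

27.6 days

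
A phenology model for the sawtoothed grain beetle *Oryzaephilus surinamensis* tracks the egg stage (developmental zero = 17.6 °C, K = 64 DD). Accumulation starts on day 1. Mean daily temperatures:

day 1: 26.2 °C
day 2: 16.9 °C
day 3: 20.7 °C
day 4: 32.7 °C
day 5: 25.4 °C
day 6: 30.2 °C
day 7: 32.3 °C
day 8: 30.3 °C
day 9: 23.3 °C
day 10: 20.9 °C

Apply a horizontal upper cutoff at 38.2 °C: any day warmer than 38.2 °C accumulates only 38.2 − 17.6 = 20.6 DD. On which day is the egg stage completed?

Daily DD above 17.6 °C (capped at 20.6): 8.6, 0.0, 3.1, 15.1, 7.8, 12.6, 14.7, 12.7, 5.7, 3.3.
Cumulative: 8.6, 8.6, 11.7, 26.8, 34.6, 47.2, 61.9, 74.6, 80.3, 83.6.
The total first reaches 64 DD on day 8.

day 8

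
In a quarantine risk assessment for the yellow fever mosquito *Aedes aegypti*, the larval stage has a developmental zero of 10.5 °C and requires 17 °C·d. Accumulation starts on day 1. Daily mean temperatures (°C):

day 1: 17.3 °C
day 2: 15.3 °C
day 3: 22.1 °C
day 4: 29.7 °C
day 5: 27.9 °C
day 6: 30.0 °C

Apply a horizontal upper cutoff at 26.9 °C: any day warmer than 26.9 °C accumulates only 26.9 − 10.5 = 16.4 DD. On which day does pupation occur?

day 3

Daily DD above 10.5 °C (capped at 16.4): 6.8, 4.8, 11.6, 16.4, 16.4, 16.4.
Cumulative: 6.8, 11.6, 23.2, 39.6, 56.0, 72.4.
The total first reaches 17 DD on day 3.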